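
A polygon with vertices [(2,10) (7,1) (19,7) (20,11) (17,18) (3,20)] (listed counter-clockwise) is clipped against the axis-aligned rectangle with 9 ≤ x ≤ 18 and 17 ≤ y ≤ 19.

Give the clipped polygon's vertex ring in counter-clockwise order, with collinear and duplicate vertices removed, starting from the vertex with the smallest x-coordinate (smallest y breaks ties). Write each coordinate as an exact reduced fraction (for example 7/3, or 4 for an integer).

1. After x ≥ 9: [(9,2) (19,7) (20,11) (17,18) (9,134/7)]
2. After x ≤ 18: [(9,2) (18,13/2) (18,47/3) (17,18) (9,134/7)]
3. After y ≥ 17: [(9,17) (122/7,17) (17,18) (9,134/7)]
4. After y ≤ 19: [(9,19) (9,17) (122/7,17) (17,18) (10,19)]
5. Canonical ring: [(9,17) (122/7,17) (17,18) (10,19) (9,19)]

Clipped polygon: [(9,17) (122/7,17) (17,18) (10,19) (9,19)]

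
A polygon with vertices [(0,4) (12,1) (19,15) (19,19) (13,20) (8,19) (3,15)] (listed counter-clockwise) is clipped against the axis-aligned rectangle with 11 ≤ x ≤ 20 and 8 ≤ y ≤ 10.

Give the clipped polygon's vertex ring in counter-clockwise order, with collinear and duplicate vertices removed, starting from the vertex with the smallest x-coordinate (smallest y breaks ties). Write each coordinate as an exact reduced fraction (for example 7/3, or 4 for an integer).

1. After x ≥ 11: [(11,5/4) (12,1) (19,15) (19,19) (13,20) (11,98/5)]
2. After x ≤ 20: [(11,5/4) (12,1) (19,15) (19,19) (13,20) (11,98/5)]
3. After y ≥ 8: [(11,8) (31/2,8) (19,15) (19,19) (13,20) (11,98/5)]
4. After y ≤ 10: [(11,10) (11,8) (31/2,8) (33/2,10)]
5. Canonical ring: [(11,8) (31/2,8) (33/2,10) (11,10)]

Clipped polygon: [(11,8) (31/2,8) (33/2,10) (11,10)]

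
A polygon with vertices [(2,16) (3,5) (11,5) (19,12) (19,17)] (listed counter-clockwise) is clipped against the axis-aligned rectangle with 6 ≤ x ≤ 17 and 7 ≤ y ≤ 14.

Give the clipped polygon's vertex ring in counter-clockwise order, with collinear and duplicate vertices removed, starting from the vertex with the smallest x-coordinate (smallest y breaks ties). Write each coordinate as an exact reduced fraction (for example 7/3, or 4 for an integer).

1. After x ≥ 6: [(6,276/17) (6,5) (11,5) (19,12) (19,17)]
2. After x ≤ 17: [(17,287/17) (6,276/17) (6,5) (11,5) (17,41/4)]
3. After y ≥ 7: [(17,287/17) (6,276/17) (6,7) (93/7,7) (17,41/4)]
4. After y ≤ 14: [(17,14) (6,14) (6,7) (93/7,7) (17,41/4)]
5. Canonical ring: [(6,7) (93/7,7) (17,41/4) (17,14) (6,14)]

Clipped polygon: [(6,7) (93/7,7) (17,41/4) (17,14) (6,14)]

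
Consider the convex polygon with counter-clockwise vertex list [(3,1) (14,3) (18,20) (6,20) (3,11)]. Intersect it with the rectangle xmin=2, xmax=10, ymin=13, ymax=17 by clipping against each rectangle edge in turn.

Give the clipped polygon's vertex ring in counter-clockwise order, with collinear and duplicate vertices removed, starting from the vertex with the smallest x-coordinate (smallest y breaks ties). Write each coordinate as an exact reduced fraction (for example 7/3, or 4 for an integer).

1. After x ≥ 2: [(3,1) (14,3) (18,20) (6,20) (3,11)]
2. After x ≤ 10: [(3,1) (10,25/11) (10,20) (6,20) (3,11)]
3. After y ≥ 13: [(10,13) (10,20) (6,20) (11/3,13)]
4. After y ≤ 17: [(10,13) (10,17) (5,17) (11/3,13)]
5. Canonical ring: [(11/3,13) (10,13) (10,17) (5,17)]

Clipped polygon: [(11/3,13) (10,13) (10,17) (5,17)]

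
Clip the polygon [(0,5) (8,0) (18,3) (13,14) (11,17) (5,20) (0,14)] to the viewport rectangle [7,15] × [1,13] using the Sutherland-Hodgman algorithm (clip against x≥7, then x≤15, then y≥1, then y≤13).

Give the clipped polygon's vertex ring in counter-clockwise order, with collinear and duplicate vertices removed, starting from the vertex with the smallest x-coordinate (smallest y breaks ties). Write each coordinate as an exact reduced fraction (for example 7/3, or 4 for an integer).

Clipped polygon: [(7,1) (34/3,1) (15,21/10) (15,48/5) (148/11,13) (7,13)]

1. After x ≥ 7: [(7,5/8) (8,0) (18,3) (13,14) (11,17) (7,19)]
2. After x ≤ 15: [(7,5/8) (8,0) (15,21/10) (15,48/5) (13,14) (11,17) (7,19)]
3. After y ≥ 1: [(7,1) (34/3,1) (15,21/10) (15,48/5) (13,14) (11,17) (7,19)]
4. After y ≤ 13: [(7,13) (7,1) (34/3,1) (15,21/10) (15,48/5) (148/11,13)]
5. Canonical ring: [(7,1) (34/3,1) (15,21/10) (15,48/5) (148/11,13) (7,13)]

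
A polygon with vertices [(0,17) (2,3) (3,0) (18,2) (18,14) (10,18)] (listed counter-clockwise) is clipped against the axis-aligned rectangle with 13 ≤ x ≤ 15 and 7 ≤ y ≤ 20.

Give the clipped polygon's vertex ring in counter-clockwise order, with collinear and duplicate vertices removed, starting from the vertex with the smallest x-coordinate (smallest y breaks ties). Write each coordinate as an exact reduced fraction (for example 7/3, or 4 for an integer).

Clipped polygon: [(13,7) (15,7) (15,31/2) (13,33/2)]

1. After x ≥ 13: [(13,4/3) (18,2) (18,14) (13,33/2)]
2. After x ≤ 15: [(13,4/3) (15,8/5) (15,31/2) (13,33/2)]
3. After y ≥ 7: [(13,7) (15,7) (15,31/2) (13,33/2)]
4. After y ≤ 20: [(13,7) (15,7) (15,31/2) (13,33/2)]
5. Canonical ring: [(13,7) (15,7) (15,31/2) (13,33/2)]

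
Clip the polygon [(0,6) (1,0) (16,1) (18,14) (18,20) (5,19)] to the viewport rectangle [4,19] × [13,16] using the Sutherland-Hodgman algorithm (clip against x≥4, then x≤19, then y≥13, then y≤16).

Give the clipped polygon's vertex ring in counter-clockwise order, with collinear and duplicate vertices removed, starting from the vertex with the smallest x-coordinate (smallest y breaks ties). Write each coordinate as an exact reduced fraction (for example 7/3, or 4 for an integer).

1. After x ≥ 4: [(4,82/5) (4,1/5) (16,1) (18,14) (18,20) (5,19)]
2. After x ≤ 19: [(4,82/5) (4,1/5) (16,1) (18,14) (18,20) (5,19)]
3. After y ≥ 13: [(4,82/5) (4,13) (232/13,13) (18,14) (18,20) (5,19)]
4. After y ≤ 16: [(4,16) (4,13) (232/13,13) (18,14) (18,16)]
5. Canonical ring: [(4,13) (232/13,13) (18,14) (18,16) (4,16)]

Clipped polygon: [(4,13) (232/13,13) (18,14) (18,16) (4,16)]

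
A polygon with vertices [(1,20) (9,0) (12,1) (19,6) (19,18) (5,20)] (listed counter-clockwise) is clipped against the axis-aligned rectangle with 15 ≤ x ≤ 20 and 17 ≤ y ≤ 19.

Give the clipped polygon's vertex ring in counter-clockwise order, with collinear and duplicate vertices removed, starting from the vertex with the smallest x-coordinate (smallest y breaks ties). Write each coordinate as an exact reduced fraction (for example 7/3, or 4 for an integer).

1. After x ≥ 15: [(15,22/7) (19,6) (19,18) (15,130/7)]
2. After x ≤ 20: [(15,22/7) (19,6) (19,18) (15,130/7)]
3. After y ≥ 17: [(15,17) (19,17) (19,18) (15,130/7)]
4. After y ≤ 19: [(15,17) (19,17) (19,18) (15,130/7)]
5. Canonical ring: [(15,17) (19,17) (19,18) (15,130/7)]

Clipped polygon: [(15,17) (19,17) (19,18) (15,130/7)]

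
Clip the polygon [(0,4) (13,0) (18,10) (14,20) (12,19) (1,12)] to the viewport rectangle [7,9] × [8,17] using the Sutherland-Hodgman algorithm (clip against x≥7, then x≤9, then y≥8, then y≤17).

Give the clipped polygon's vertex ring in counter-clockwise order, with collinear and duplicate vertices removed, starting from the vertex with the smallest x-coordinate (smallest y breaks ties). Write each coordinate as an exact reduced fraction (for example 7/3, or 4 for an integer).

Clipped polygon: [(7,8) (9,8) (9,17) (62/7,17) (7,174/11)]

1. After x ≥ 7: [(7,24/13) (13,0) (18,10) (14,20) (12,19) (7,174/11)]
2. After x ≤ 9: [(7,24/13) (9,16/13) (9,188/11) (7,174/11)]
3. After y ≥ 8: [(7,8) (9,8) (9,188/11) (7,174/11)]
4. After y ≤ 17: [(7,8) (9,8) (9,17) (62/7,17) (7,174/11)]
5. Canonical ring: [(7,8) (9,8) (9,17) (62/7,17) (7,174/11)]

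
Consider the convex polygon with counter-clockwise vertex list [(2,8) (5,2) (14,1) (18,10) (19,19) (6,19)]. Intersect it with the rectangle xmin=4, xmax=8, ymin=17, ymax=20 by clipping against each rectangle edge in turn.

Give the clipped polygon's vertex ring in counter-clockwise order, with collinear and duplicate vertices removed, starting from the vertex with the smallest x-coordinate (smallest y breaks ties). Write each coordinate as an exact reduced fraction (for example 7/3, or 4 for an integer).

Clipped polygon: [(58/11,17) (8,17) (8,19) (6,19)]

1. After x ≥ 4: [(4,27/2) (4,4) (5,2) (14,1) (18,10) (19,19) (6,19)]
2. After x ≤ 8: [(4,27/2) (4,4) (5,2) (8,5/3) (8,19) (6,19)]
3. After y ≥ 17: [(58/11,17) (8,17) (8,19) (6,19)]
4. After y ≤ 20: [(58/11,17) (8,17) (8,19) (6,19)]
5. Canonical ring: [(58/11,17) (8,17) (8,19) (6,19)]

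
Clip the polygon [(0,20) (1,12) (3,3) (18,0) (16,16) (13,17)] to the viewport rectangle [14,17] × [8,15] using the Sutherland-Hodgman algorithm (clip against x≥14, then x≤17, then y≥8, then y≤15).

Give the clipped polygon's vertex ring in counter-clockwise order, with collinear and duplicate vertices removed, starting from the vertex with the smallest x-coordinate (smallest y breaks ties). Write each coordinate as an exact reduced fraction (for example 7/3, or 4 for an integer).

Clipped polygon: [(14,8) (17,8) (129/8,15) (14,15)]

1. After x ≥ 14: [(14,4/5) (18,0) (16,16) (14,50/3)]
2. After x ≤ 17: [(14,4/5) (17,1/5) (17,8) (16,16) (14,50/3)]
3. After y ≥ 8: [(14,8) (17,8) (17,8) (16,16) (14,50/3)]
4. After y ≤ 15: [(14,15) (14,8) (17,8) (17,8) (129/8,15)]
5. Canonical ring: [(14,8) (17,8) (129/8,15) (14,15)]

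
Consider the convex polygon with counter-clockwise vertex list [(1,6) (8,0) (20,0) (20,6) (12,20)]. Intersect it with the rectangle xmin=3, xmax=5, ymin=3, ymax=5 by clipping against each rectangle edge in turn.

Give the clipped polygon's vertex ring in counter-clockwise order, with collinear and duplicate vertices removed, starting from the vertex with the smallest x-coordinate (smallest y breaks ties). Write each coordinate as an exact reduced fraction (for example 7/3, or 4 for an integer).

1. After x ≥ 3: [(3,94/11) (3,30/7) (8,0) (20,0) (20,6) (12,20)]
2. After x ≤ 5: [(5,122/11) (3,94/11) (3,30/7) (5,18/7)]
3. After y ≥ 3: [(5,3) (5,122/11) (3,94/11) (3,30/7) (9/2,3)]
4. After y ≤ 5: [(5,3) (5,5) (3,5) (3,30/7) (9/2,3)]
5. Canonical ring: [(3,30/7) (9/2,3) (5,3) (5,5) (3,5)]

Clipped polygon: [(3,30/7) (9/2,3) (5,3) (5,5) (3,5)]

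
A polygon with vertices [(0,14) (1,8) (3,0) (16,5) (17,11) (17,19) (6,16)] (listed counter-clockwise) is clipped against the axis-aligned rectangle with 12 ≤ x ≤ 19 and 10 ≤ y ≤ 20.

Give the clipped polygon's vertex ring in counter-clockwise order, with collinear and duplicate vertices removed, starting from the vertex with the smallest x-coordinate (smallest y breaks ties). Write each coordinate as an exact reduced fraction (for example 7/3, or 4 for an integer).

1. After x ≥ 12: [(12,45/13) (16,5) (17,11) (17,19) (12,194/11)]
2. After x ≤ 19: [(12,45/13) (16,5) (17,11) (17,19) (12,194/11)]
3. After y ≥ 10: [(12,10) (101/6,10) (17,11) (17,19) (12,194/11)]
4. After y ≤ 20: [(12,10) (101/6,10) (17,11) (17,19) (12,194/11)]
5. Canonical ring: [(12,10) (101/6,10) (17,11) (17,19) (12,194/11)]

Clipped polygon: [(12,10) (101/6,10) (17,11) (17,19) (12,194/11)]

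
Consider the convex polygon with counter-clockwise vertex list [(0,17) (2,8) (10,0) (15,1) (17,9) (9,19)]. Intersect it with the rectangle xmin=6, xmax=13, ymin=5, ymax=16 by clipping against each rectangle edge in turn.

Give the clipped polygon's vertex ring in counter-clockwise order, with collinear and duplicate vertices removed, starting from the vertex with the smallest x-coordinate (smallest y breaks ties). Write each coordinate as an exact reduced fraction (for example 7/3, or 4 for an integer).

1. After x ≥ 6: [(6,55/3) (6,4) (10,0) (15,1) (17,9) (9,19)]
2. After x ≤ 13: [(6,55/3) (6,4) (10,0) (13,3/5) (13,14) (9,19)]
3. After y ≥ 5: [(6,55/3) (6,5) (13,5) (13,14) (9,19)]
4. After y ≤ 16: [(6,16) (6,5) (13,5) (13,14) (57/5,16)]
5. Canonical ring: [(6,5) (13,5) (13,14) (57/5,16) (6,16)]

Clipped polygon: [(6,5) (13,5) (13,14) (57/5,16) (6,16)]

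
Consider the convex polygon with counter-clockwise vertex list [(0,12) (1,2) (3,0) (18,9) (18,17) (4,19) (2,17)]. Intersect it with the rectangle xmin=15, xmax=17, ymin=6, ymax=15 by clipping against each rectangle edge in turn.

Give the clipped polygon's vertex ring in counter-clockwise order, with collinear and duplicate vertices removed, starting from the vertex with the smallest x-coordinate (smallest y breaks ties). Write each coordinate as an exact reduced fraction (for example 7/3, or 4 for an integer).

1. After x ≥ 15: [(15,36/5) (18,9) (18,17) (15,122/7)]
2. After x ≤ 17: [(15,36/5) (17,42/5) (17,120/7) (15,122/7)]
3. After y ≥ 6: [(15,36/5) (17,42/5) (17,120/7) (15,122/7)]
4. After y ≤ 15: [(15,15) (15,36/5) (17,42/5) (17,15)]
5. Canonical ring: [(15,36/5) (17,42/5) (17,15) (15,15)]

Clipped polygon: [(15,36/5) (17,42/5) (17,15) (15,15)]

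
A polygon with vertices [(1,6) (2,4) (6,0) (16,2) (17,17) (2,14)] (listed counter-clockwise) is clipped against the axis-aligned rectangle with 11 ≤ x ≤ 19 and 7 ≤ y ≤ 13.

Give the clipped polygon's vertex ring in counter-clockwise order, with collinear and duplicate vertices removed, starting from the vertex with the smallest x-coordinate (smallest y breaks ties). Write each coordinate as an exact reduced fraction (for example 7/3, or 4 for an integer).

Clipped polygon: [(11,7) (49/3,7) (251/15,13) (11,13)]

1. After x ≥ 11: [(11,1) (16,2) (17,17) (11,79/5)]
2. After x ≤ 19: [(11,1) (16,2) (17,17) (11,79/5)]
3. After y ≥ 7: [(11,7) (49/3,7) (17,17) (11,79/5)]
4. After y ≤ 13: [(11,13) (11,7) (49/3,7) (251/15,13)]
5. Canonical ring: [(11,7) (49/3,7) (251/15,13) (11,13)]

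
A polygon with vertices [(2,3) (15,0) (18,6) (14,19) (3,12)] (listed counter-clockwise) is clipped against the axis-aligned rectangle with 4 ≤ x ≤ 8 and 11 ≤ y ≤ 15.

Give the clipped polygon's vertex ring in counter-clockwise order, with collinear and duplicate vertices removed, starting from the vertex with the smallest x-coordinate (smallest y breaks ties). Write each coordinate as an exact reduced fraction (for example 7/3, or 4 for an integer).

Clipped polygon: [(4,11) (8,11) (8,15) (54/7,15) (4,139/11)]

1. After x ≥ 4: [(4,33/13) (15,0) (18,6) (14,19) (4,139/11)]
2. After x ≤ 8: [(4,33/13) (8,21/13) (8,167/11) (4,139/11)]
3. After y ≥ 11: [(4,11) (8,11) (8,167/11) (4,139/11)]
4. After y ≤ 15: [(4,11) (8,11) (8,15) (54/7,15) (4,139/11)]
5. Canonical ring: [(4,11) (8,11) (8,15) (54/7,15) (4,139/11)]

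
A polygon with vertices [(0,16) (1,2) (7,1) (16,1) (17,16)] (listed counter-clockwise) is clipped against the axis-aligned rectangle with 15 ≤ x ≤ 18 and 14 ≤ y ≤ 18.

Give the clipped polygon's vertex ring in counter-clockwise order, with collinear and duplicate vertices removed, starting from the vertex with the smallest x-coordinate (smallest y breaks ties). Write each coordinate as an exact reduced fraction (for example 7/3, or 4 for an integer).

Clipped polygon: [(15,14) (253/15,14) (17,16) (15,16)]

1. After x ≥ 15: [(15,16) (15,1) (16,1) (17,16)]
2. After x ≤ 18: [(15,16) (15,1) (16,1) (17,16)]
3. After y ≥ 14: [(15,16) (15,14) (253/15,14) (17,16)]
4. After y ≤ 18: [(15,16) (15,14) (253/15,14) (17,16)]
5. Canonical ring: [(15,14) (253/15,14) (17,16) (15,16)]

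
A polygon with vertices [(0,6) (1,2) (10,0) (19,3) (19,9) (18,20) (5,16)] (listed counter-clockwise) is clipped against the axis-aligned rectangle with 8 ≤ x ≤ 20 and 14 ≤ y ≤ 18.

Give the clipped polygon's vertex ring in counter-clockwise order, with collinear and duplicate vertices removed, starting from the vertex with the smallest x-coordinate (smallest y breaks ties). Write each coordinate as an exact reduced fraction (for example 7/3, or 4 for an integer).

Clipped polygon: [(8,14) (204/11,14) (200/11,18) (23/2,18) (8,220/13)]

1. After x ≥ 8: [(8,4/9) (10,0) (19,3) (19,9) (18,20) (8,220/13)]
2. After x ≤ 20: [(8,4/9) (10,0) (19,3) (19,9) (18,20) (8,220/13)]
3. After y ≥ 14: [(8,14) (204/11,14) (18,20) (8,220/13)]
4. After y ≤ 18: [(8,14) (204/11,14) (200/11,18) (23/2,18) (8,220/13)]
5. Canonical ring: [(8,14) (204/11,14) (200/11,18) (23/2,18) (8,220/13)]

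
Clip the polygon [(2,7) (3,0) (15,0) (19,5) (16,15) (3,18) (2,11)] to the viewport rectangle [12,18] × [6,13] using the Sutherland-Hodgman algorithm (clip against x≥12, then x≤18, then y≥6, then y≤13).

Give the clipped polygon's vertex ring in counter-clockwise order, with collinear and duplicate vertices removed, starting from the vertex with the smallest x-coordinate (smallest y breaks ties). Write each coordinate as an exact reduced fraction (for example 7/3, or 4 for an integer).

1. After x ≥ 12: [(12,0) (15,0) (19,5) (16,15) (12,207/13)]
2. After x ≤ 18: [(12,0) (15,0) (18,15/4) (18,25/3) (16,15) (12,207/13)]
3. After y ≥ 6: [(12,6) (18,6) (18,25/3) (16,15) (12,207/13)]
4. After y ≤ 13: [(12,13) (12,6) (18,6) (18,25/3) (83/5,13)]
5. Canonical ring: [(12,6) (18,6) (18,25/3) (83/5,13) (12,13)]

Clipped polygon: [(12,6) (18,6) (18,25/3) (83/5,13) (12,13)]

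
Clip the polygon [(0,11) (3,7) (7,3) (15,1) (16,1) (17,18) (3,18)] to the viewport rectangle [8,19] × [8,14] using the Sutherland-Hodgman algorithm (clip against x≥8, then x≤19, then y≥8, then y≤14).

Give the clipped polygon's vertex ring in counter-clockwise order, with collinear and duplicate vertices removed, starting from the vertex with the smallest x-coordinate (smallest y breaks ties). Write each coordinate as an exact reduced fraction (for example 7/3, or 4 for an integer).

1. After x ≥ 8: [(8,11/4) (15,1) (16,1) (17,18) (8,18)]
2. After x ≤ 19: [(8,11/4) (15,1) (16,1) (17,18) (8,18)]
3. After y ≥ 8: [(8,8) (279/17,8) (17,18) (8,18)]
4. After y ≤ 14: [(8,14) (8,8) (279/17,8) (285/17,14)]
5. Canonical ring: [(8,8) (279/17,8) (285/17,14) (8,14)]

Clipped polygon: [(8,8) (279/17,8) (285/17,14) (8,14)]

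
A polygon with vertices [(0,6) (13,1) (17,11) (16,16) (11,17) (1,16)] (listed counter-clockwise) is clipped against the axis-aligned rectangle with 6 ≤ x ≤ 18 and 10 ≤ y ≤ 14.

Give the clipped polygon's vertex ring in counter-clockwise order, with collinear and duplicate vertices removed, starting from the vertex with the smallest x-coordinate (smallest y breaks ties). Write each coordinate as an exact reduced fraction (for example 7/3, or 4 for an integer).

1. After x ≥ 6: [(6,48/13) (13,1) (17,11) (16,16) (11,17) (6,33/2)]
2. After x ≤ 18: [(6,48/13) (13,1) (17,11) (16,16) (11,17) (6,33/2)]
3. After y ≥ 10: [(6,10) (83/5,10) (17,11) (16,16) (11,17) (6,33/2)]
4. After y ≤ 14: [(6,14) (6,10) (83/5,10) (17,11) (82/5,14)]
5. Canonical ring: [(6,10) (83/5,10) (17,11) (82/5,14) (6,14)]

Clipped polygon: [(6,10) (83/5,10) (17,11) (82/5,14) (6,14)]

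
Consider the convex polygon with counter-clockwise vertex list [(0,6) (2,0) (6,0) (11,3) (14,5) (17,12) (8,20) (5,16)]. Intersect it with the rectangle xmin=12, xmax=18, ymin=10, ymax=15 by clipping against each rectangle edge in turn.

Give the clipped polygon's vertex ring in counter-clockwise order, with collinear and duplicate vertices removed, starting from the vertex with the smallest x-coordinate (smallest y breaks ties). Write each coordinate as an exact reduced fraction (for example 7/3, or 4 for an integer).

1. After x ≥ 12: [(12,11/3) (14,5) (17,12) (12,148/9)]
2. After x ≤ 18: [(12,11/3) (14,5) (17,12) (12,148/9)]
3. After y ≥ 10: [(12,10) (113/7,10) (17,12) (12,148/9)]
4. After y ≤ 15: [(12,15) (12,10) (113/7,10) (17,12) (109/8,15)]
5. Canonical ring: [(12,10) (113/7,10) (17,12) (109/8,15) (12,15)]

Clipped polygon: [(12,10) (113/7,10) (17,12) (109/8,15) (12,15)]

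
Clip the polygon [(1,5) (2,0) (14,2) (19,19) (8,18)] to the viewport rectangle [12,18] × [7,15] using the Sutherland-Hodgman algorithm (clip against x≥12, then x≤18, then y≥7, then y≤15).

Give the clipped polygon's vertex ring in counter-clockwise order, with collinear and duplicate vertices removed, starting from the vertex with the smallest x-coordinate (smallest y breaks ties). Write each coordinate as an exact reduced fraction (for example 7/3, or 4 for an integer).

Clipped polygon: [(12,7) (263/17,7) (303/17,15) (12,15)]

1. After x ≥ 12: [(12,5/3) (14,2) (19,19) (12,202/11)]
2. After x ≤ 18: [(12,5/3) (14,2) (18,78/5) (18,208/11) (12,202/11)]
3. After y ≥ 7: [(12,7) (263/17,7) (18,78/5) (18,208/11) (12,202/11)]
4. After y ≤ 15: [(12,15) (12,7) (263/17,7) (303/17,15)]
5. Canonical ring: [(12,7) (263/17,7) (303/17,15) (12,15)]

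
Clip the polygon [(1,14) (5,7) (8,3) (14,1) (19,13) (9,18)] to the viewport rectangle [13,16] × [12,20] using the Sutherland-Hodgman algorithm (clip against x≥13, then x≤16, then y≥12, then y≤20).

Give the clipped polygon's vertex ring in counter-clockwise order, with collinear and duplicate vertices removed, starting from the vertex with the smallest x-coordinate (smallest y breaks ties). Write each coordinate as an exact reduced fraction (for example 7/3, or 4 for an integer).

Clipped polygon: [(13,12) (16,12) (16,29/2) (13,16)]

1. After x ≥ 13: [(13,4/3) (14,1) (19,13) (13,16)]
2. After x ≤ 16: [(13,4/3) (14,1) (16,29/5) (16,29/2) (13,16)]
3. After y ≥ 12: [(13,12) (16,12) (16,29/2) (13,16)]
4. After y ≤ 20: [(13,12) (16,12) (16,29/2) (13,16)]
5. Canonical ring: [(13,12) (16,12) (16,29/2) (13,16)]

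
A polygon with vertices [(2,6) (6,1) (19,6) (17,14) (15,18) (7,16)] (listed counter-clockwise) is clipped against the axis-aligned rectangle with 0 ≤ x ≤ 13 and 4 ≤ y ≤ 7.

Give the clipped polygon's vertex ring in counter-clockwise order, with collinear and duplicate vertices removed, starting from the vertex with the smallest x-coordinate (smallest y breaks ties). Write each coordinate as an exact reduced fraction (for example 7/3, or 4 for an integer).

Clipped polygon: [(2,6) (18/5,4) (13,4) (13,7) (5/2,7)]

1. After x ≥ 0: [(2,6) (6,1) (19,6) (17,14) (15,18) (7,16)]
2. After x ≤ 13: [(2,6) (6,1) (13,48/13) (13,35/2) (7,16)]
3. After y ≥ 4: [(2,6) (18/5,4) (13,4) (13,35/2) (7,16)]
4. After y ≤ 7: [(5/2,7) (2,6) (18/5,4) (13,4) (13,7)]
5. Canonical ring: [(2,6) (18/5,4) (13,4) (13,7) (5/2,7)]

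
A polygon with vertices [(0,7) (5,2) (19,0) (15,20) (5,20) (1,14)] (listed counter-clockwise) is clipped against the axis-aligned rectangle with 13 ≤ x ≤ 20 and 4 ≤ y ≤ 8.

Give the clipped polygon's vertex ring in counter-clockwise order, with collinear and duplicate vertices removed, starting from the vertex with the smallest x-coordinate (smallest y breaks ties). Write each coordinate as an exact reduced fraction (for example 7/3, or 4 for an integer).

1. After x ≥ 13: [(13,6/7) (19,0) (15,20) (13,20)]
2. After x ≤ 20: [(13,6/7) (19,0) (15,20) (13,20)]
3. After y ≥ 4: [(13,4) (91/5,4) (15,20) (13,20)]
4. After y ≤ 8: [(13,8) (13,4) (91/5,4) (87/5,8)]
5. Canonical ring: [(13,4) (91/5,4) (87/5,8) (13,8)]

Clipped polygon: [(13,4) (91/5,4) (87/5,8) (13,8)]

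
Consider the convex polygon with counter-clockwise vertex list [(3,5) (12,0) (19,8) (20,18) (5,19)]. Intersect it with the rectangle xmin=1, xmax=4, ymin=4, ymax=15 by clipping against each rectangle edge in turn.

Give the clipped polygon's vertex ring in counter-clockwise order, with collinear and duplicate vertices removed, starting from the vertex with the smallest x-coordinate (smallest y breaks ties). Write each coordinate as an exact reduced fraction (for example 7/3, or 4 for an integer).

1. After x ≥ 1: [(3,5) (12,0) (19,8) (20,18) (5,19)]
2. After x ≤ 4: [(4,12) (3,5) (4,40/9)]
3. After y ≥ 4: [(4,12) (3,5) (4,40/9)]
4. After y ≤ 15: [(4,12) (3,5) (4,40/9)]
5. Canonical ring: [(3,5) (4,40/9) (4,12)]

Clipped polygon: [(3,5) (4,40/9) (4,12)]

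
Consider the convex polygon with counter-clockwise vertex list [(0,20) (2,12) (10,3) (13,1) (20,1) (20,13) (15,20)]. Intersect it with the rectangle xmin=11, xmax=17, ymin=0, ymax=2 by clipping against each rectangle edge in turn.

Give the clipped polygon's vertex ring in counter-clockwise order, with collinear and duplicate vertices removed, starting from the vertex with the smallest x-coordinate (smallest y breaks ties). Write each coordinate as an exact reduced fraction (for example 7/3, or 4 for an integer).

Clipped polygon: [(23/2,2) (13,1) (17,1) (17,2)]

1. After x ≥ 11: [(11,20) (11,7/3) (13,1) (20,1) (20,13) (15,20)]
2. After x ≤ 17: [(11,20) (11,7/3) (13,1) (17,1) (17,86/5) (15,20)]
3. After y ≥ 0: [(11,20) (11,7/3) (13,1) (17,1) (17,86/5) (15,20)]
4. After y ≤ 2: [(23/2,2) (13,1) (17,1) (17,2)]
5. Canonical ring: [(23/2,2) (13,1) (17,1) (17,2)]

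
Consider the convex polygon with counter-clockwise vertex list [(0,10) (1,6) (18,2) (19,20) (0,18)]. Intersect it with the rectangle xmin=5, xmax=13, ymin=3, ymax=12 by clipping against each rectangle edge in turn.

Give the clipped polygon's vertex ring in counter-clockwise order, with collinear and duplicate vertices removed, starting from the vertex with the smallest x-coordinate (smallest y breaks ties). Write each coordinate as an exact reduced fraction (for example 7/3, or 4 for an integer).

Clipped polygon: [(5,86/17) (13,54/17) (13,12) (5,12)]

1. After x ≥ 5: [(5,86/17) (18,2) (19,20) (5,352/19)]
2. After x ≤ 13: [(5,86/17) (13,54/17) (13,368/19) (5,352/19)]
3. After y ≥ 3: [(5,86/17) (13,54/17) (13,368/19) (5,352/19)]
4. After y ≤ 12: [(5,12) (5,86/17) (13,54/17) (13,12)]
5. Canonical ring: [(5,86/17) (13,54/17) (13,12) (5,12)]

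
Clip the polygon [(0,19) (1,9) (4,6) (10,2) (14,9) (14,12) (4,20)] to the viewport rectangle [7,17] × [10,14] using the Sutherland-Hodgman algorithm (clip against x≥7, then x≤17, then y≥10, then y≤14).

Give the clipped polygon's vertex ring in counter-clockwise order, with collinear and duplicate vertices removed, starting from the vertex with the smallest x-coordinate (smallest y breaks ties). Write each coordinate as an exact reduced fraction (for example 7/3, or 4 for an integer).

Clipped polygon: [(7,10) (14,10) (14,12) (23/2,14) (7,14)]

1. After x ≥ 7: [(7,4) (10,2) (14,9) (14,12) (7,88/5)]
2. After x ≤ 17: [(7,4) (10,2) (14,9) (14,12) (7,88/5)]
3. After y ≥ 10: [(7,10) (14,10) (14,12) (7,88/5)]
4. After y ≤ 14: [(7,14) (7,10) (14,10) (14,12) (23/2,14)]
5. Canonical ring: [(7,10) (14,10) (14,12) (23/2,14) (7,14)]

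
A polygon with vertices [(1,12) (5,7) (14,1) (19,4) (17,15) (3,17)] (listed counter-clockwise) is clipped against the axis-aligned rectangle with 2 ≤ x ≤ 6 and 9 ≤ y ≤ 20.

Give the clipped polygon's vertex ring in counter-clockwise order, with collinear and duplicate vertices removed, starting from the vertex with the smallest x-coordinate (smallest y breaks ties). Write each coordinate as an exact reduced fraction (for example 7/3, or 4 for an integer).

Clipped polygon: [(2,43/4) (17/5,9) (6,9) (6,116/7) (3,17) (2,29/2)]

1. After x ≥ 2: [(2,29/2) (2,43/4) (5,7) (14,1) (19,4) (17,15) (3,17)]
2. After x ≤ 6: [(2,29/2) (2,43/4) (5,7) (6,19/3) (6,116/7) (3,17)]
3. After y ≥ 9: [(2,29/2) (2,43/4) (17/5,9) (6,9) (6,116/7) (3,17)]
4. After y ≤ 20: [(2,29/2) (2,43/4) (17/5,9) (6,9) (6,116/7) (3,17)]
5. Canonical ring: [(2,43/4) (17/5,9) (6,9) (6,116/7) (3,17) (2,29/2)]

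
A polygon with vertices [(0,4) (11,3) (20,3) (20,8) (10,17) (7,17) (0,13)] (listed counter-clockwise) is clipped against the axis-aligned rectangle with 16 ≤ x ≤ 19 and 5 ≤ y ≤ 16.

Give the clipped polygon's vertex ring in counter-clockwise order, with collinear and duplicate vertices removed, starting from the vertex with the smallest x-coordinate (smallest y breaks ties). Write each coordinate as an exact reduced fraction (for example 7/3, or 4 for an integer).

Clipped polygon: [(16,5) (19,5) (19,89/10) (16,58/5)]

1. After x ≥ 16: [(16,3) (20,3) (20,8) (16,58/5)]
2. After x ≤ 19: [(16,3) (19,3) (19,89/10) (16,58/5)]
3. After y ≥ 5: [(16,5) (19,5) (19,89/10) (16,58/5)]
4. After y ≤ 16: [(16,5) (19,5) (19,89/10) (16,58/5)]
5. Canonical ring: [(16,5) (19,5) (19,89/10) (16,58/5)]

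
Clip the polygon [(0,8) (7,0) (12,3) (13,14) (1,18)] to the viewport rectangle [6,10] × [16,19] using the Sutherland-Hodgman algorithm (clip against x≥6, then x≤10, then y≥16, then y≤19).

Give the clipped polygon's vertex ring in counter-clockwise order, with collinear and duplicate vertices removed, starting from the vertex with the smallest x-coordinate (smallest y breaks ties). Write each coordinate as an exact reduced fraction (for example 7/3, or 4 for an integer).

1. After x ≥ 6: [(6,8/7) (7,0) (12,3) (13,14) (6,49/3)]
2. After x ≤ 10: [(6,8/7) (7,0) (10,9/5) (10,15) (6,49/3)]
3. After y ≥ 16: [(6,16) (7,16) (6,49/3)]
4. After y ≤ 19: [(6,16) (7,16) (6,49/3)]
5. Canonical ring: [(6,16) (7,16) (6,49/3)]

Clipped polygon: [(6,16) (7,16) (6,49/3)]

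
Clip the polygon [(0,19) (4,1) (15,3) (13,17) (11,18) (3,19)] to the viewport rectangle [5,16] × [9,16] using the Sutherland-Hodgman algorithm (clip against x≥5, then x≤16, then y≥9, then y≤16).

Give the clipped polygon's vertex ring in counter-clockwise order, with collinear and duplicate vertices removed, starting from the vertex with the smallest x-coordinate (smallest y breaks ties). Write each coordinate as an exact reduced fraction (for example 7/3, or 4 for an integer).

Clipped polygon: [(5,9) (99/7,9) (92/7,16) (5,16)]

1. After x ≥ 5: [(5,13/11) (15,3) (13,17) (11,18) (5,75/4)]
2. After x ≤ 16: [(5,13/11) (15,3) (13,17) (11,18) (5,75/4)]
3. After y ≥ 9: [(5,9) (99/7,9) (13,17) (11,18) (5,75/4)]
4. After y ≤ 16: [(5,16) (5,9) (99/7,9) (92/7,16)]
5. Canonical ring: [(5,9) (99/7,9) (92/7,16) (5,16)]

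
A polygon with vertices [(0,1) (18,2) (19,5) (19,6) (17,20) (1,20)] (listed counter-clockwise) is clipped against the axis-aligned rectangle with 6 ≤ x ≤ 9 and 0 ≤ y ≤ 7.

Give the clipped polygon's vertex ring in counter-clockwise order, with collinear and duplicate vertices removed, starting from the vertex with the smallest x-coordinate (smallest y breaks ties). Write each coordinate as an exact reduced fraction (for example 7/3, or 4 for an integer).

1. After x ≥ 6: [(6,4/3) (18,2) (19,5) (19,6) (17,20) (6,20)]
2. After x ≤ 9: [(6,4/3) (9,3/2) (9,20) (6,20)]
3. After y ≥ 0: [(6,4/3) (9,3/2) (9,20) (6,20)]
4. After y ≤ 7: [(6,7) (6,4/3) (9,3/2) (9,7)]
5. Canonical ring: [(6,4/3) (9,3/2) (9,7) (6,7)]

Clipped polygon: [(6,4/3) (9,3/2) (9,7) (6,7)]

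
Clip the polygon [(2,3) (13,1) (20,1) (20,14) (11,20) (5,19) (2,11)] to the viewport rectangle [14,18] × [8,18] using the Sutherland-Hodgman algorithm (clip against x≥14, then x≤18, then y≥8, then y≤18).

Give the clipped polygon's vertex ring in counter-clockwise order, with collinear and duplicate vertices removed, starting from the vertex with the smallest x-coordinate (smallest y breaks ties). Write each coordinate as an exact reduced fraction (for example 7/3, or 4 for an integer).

1. After x ≥ 14: [(14,1) (20,1) (20,14) (14,18)]
2. After x ≤ 18: [(14,1) (18,1) (18,46/3) (14,18)]
3. After y ≥ 8: [(14,8) (18,8) (18,46/3) (14,18)]
4. After y ≤ 18: [(14,8) (18,8) (18,46/3) (14,18)]
5. Canonical ring: [(14,8) (18,8) (18,46/3) (14,18)]

Clipped polygon: [(14,8) (18,8) (18,46/3) (14,18)]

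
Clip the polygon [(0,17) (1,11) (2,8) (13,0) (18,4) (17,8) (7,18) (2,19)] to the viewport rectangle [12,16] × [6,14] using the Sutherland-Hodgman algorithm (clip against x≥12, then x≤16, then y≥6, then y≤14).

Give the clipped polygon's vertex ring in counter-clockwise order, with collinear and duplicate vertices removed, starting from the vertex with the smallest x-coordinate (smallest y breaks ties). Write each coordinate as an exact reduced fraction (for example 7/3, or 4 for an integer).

1. After x ≥ 12: [(12,8/11) (13,0) (18,4) (17,8) (12,13)]
2. After x ≤ 16: [(12,8/11) (13,0) (16,12/5) (16,9) (12,13)]
3. After y ≥ 6: [(12,6) (16,6) (16,9) (12,13)]
4. After y ≤ 14: [(12,6) (16,6) (16,9) (12,13)]
5. Canonical ring: [(12,6) (16,6) (16,9) (12,13)]

Clipped polygon: [(12,6) (16,6) (16,9) (12,13)]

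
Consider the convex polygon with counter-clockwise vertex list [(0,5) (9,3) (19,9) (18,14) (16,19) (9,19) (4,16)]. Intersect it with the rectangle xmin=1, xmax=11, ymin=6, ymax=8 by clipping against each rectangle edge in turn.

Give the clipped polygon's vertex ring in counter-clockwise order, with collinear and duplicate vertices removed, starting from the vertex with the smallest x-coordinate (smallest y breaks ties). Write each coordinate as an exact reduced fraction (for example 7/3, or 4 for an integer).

Clipped polygon: [(1,6) (11,6) (11,8) (12/11,8) (1,31/4)]

1. After x ≥ 1: [(1,31/4) (1,43/9) (9,3) (19,9) (18,14) (16,19) (9,19) (4,16)]
2. After x ≤ 11: [(1,31/4) (1,43/9) (9,3) (11,21/5) (11,19) (9,19) (4,16)]
3. After y ≥ 6: [(1,31/4) (1,6) (11,6) (11,19) (9,19) (4,16)]
4. After y ≤ 8: [(12/11,8) (1,31/4) (1,6) (11,6) (11,8)]
5. Canonical ring: [(1,6) (11,6) (11,8) (12/11,8) (1,31/4)]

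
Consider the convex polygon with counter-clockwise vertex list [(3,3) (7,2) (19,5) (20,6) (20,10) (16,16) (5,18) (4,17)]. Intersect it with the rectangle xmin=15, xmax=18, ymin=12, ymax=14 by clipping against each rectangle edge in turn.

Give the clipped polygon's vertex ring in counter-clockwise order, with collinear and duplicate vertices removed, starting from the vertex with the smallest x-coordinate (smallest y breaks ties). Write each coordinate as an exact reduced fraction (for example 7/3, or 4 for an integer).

Clipped polygon: [(15,12) (18,12) (18,13) (52/3,14) (15,14)]

1. After x ≥ 15: [(15,4) (19,5) (20,6) (20,10) (16,16) (15,178/11)]
2. After x ≤ 18: [(15,4) (18,19/4) (18,13) (16,16) (15,178/11)]
3. After y ≥ 12: [(15,12) (18,12) (18,13) (16,16) (15,178/11)]
4. After y ≤ 14: [(15,14) (15,12) (18,12) (18,13) (52/3,14)]
5. Canonical ring: [(15,12) (18,12) (18,13) (52/3,14) (15,14)]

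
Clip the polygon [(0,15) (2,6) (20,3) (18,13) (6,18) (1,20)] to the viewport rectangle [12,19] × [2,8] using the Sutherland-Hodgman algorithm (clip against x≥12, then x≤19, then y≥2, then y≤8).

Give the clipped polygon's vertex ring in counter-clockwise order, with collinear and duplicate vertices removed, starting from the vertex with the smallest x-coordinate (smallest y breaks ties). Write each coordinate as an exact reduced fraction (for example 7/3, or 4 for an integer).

1. After x ≥ 12: [(12,13/3) (20,3) (18,13) (12,31/2)]
2. After x ≤ 19: [(12,13/3) (19,19/6) (19,8) (18,13) (12,31/2)]
3. After y ≥ 2: [(12,13/3) (19,19/6) (19,8) (18,13) (12,31/2)]
4. After y ≤ 8: [(12,8) (12,13/3) (19,19/6) (19,8) (19,8)]
5. Canonical ring: [(12,13/3) (19,19/6) (19,8) (12,8)]

Clipped polygon: [(12,13/3) (19,19/6) (19,8) (12,8)]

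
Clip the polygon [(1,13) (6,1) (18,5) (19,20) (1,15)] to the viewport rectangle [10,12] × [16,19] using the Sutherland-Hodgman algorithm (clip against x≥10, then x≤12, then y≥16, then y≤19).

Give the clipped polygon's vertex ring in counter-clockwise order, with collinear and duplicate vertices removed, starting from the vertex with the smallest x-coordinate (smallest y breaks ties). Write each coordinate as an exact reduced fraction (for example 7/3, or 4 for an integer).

Clipped polygon: [(10,16) (12,16) (12,325/18) (10,35/2)]

1. After x ≥ 10: [(10,7/3) (18,5) (19,20) (10,35/2)]
2. After x ≤ 12: [(10,7/3) (12,3) (12,325/18) (10,35/2)]
3. After y ≥ 16: [(10,16) (12,16) (12,325/18) (10,35/2)]
4. After y ≤ 19: [(10,16) (12,16) (12,325/18) (10,35/2)]
5. Canonical ring: [(10,16) (12,16) (12,325/18) (10,35/2)]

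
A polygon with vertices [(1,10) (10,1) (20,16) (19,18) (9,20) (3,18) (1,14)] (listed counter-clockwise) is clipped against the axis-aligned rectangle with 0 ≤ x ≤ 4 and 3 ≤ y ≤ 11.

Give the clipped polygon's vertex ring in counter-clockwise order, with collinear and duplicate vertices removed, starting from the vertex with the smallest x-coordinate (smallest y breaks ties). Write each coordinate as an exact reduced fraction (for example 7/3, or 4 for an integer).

1. After x ≥ 0: [(1,10) (10,1) (20,16) (19,18) (9,20) (3,18) (1,14)]
2. After x ≤ 4: [(1,10) (4,7) (4,55/3) (3,18) (1,14)]
3. After y ≥ 3: [(1,10) (4,7) (4,55/3) (3,18) (1,14)]
4. After y ≤ 11: [(1,11) (1,10) (4,7) (4,11)]
5. Canonical ring: [(1,10) (4,7) (4,11) (1,11)]

Clipped polygon: [(1,10) (4,7) (4,11) (1,11)]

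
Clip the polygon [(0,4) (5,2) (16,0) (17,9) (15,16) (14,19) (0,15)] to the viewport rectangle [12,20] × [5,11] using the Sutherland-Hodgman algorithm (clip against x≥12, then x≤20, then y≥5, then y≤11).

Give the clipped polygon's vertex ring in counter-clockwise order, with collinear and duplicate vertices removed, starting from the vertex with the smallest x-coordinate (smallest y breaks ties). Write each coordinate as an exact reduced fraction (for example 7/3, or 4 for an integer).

1. After x ≥ 12: [(12,8/11) (16,0) (17,9) (15,16) (14,19) (12,129/7)]
2. After x ≤ 20: [(12,8/11) (16,0) (17,9) (15,16) (14,19) (12,129/7)]
3. After y ≥ 5: [(12,5) (149/9,5) (17,9) (15,16) (14,19) (12,129/7)]
4. After y ≤ 11: [(12,11) (12,5) (149/9,5) (17,9) (115/7,11)]
5. Canonical ring: [(12,5) (149/9,5) (17,9) (115/7,11) (12,11)]

Clipped polygon: [(12,5) (149/9,5) (17,9) (115/7,11) (12,11)]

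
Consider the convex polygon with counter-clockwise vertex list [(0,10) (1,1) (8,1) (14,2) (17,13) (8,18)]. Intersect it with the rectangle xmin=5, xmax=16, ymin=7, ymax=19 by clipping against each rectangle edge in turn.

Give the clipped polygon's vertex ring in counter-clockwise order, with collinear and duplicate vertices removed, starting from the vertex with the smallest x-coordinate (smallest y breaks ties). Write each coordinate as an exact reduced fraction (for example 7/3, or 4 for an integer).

Clipped polygon: [(5,7) (169/11,7) (16,28/3) (16,122/9) (8,18) (5,15)]

1. After x ≥ 5: [(5,15) (5,1) (8,1) (14,2) (17,13) (8,18)]
2. After x ≤ 16: [(5,15) (5,1) (8,1) (14,2) (16,28/3) (16,122/9) (8,18)]
3. After y ≥ 7: [(5,15) (5,7) (169/11,7) (16,28/3) (16,122/9) (8,18)]
4. After y ≤ 19: [(5,15) (5,7) (169/11,7) (16,28/3) (16,122/9) (8,18)]
5. Canonical ring: [(5,7) (169/11,7) (16,28/3) (16,122/9) (8,18) (5,15)]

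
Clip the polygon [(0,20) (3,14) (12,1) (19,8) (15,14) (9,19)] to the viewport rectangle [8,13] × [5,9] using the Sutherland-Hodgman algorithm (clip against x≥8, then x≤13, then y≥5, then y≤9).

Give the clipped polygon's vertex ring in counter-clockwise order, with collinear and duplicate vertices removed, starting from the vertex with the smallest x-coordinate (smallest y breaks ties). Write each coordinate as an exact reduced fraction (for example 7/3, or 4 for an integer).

1. After x ≥ 8: [(8,172/9) (8,61/9) (12,1) (19,8) (15,14) (9,19)]
2. After x ≤ 13: [(8,172/9) (8,61/9) (12,1) (13,2) (13,47/3) (9,19)]
3. After y ≥ 5: [(8,172/9) (8,61/9) (120/13,5) (13,5) (13,47/3) (9,19)]
4. After y ≤ 9: [(8,9) (8,61/9) (120/13,5) (13,5) (13,9)]
5. Canonical ring: [(8,61/9) (120/13,5) (13,5) (13,9) (8,9)]

Clipped polygon: [(8,61/9) (120/13,5) (13,5) (13,9) (8,9)]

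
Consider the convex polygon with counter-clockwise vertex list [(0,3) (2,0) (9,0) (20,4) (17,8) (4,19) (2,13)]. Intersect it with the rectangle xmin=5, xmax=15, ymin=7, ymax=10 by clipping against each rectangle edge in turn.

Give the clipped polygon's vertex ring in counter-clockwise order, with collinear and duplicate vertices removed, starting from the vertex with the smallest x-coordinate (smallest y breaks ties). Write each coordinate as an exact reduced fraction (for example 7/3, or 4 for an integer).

1. After x ≥ 5: [(5,0) (9,0) (20,4) (17,8) (5,236/13)]
2. After x ≤ 15: [(5,0) (9,0) (15,24/11) (15,126/13) (5,236/13)]
3. After y ≥ 7: [(5,7) (15,7) (15,126/13) (5,236/13)]
4. After y ≤ 10: [(5,10) (5,7) (15,7) (15,126/13) (161/11,10)]
5. Canonical ring: [(5,7) (15,7) (15,126/13) (161/11,10) (5,10)]

Clipped polygon: [(5,7) (15,7) (15,126/13) (161/11,10) (5,10)]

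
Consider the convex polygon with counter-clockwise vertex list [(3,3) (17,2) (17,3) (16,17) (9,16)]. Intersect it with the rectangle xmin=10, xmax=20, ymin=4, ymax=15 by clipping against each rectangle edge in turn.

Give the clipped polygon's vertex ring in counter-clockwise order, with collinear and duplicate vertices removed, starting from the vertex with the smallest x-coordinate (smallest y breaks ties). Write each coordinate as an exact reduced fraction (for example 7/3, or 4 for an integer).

Clipped polygon: [(10,4) (237/14,4) (113/7,15) (10,15)]

1. After x ≥ 10: [(10,5/2) (17,2) (17,3) (16,17) (10,113/7)]
2. After x ≤ 20: [(10,5/2) (17,2) (17,3) (16,17) (10,113/7)]
3. After y ≥ 4: [(10,4) (237/14,4) (16,17) (10,113/7)]
4. After y ≤ 15: [(10,15) (10,4) (237/14,4) (113/7,15)]
5. Canonical ring: [(10,4) (237/14,4) (113/7,15) (10,15)]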